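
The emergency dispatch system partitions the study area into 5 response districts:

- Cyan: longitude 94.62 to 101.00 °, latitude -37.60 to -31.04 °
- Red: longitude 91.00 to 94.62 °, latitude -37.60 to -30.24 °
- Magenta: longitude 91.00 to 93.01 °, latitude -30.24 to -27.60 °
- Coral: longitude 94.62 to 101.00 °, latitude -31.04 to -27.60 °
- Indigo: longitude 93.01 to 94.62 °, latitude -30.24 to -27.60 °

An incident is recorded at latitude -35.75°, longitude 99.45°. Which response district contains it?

Cyan

The point has longitude = 99.45 and latitude = -35.75.
Only Cyan satisfies 94.62 ≤ longitude ≤ 101.00 and -37.60 ≤ latitude ≤ -31.04.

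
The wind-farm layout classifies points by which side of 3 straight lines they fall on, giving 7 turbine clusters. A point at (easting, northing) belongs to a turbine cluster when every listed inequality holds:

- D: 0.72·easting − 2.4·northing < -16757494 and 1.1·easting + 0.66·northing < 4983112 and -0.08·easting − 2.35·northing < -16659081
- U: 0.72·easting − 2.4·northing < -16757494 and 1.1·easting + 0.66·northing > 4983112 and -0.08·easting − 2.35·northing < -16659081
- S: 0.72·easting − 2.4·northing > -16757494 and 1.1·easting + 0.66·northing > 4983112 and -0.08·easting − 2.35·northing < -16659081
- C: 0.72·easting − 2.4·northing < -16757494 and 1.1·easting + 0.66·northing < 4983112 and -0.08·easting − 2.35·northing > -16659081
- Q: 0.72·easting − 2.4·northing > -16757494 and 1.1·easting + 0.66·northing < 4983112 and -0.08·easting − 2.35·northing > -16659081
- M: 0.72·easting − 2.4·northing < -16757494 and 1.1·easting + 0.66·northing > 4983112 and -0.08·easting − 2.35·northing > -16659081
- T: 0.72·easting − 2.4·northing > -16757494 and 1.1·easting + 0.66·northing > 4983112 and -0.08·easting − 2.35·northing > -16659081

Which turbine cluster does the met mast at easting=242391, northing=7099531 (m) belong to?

D

0.72·242391 − 2.4·7099531 = -16864352.880, which is < -16757494
1.1·242391 + 0.66·7099531 = 4952320.560, which is < 4983112
-0.08·242391 − 2.35·7099531 = -16703289.130, which is < -16659081
This sign pattern matches D.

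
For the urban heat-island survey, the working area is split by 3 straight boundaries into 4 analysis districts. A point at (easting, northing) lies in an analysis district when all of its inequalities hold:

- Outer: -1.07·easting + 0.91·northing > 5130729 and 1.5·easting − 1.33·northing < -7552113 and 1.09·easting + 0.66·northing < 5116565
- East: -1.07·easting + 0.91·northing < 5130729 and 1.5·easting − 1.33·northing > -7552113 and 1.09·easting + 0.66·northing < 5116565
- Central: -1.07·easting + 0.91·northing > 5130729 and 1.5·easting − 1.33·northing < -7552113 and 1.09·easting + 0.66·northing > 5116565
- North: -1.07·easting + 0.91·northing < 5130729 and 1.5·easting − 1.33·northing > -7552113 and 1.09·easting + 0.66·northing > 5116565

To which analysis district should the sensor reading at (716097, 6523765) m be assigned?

Outer

-1.07·716097 + 0.91·6523765 = 5170402.360, which is > 5130729
1.5·716097 − 1.33·6523765 = -7602461.950, which is < -7552113
1.09·716097 + 0.66·6523765 = 5086230.630, which is < 5116565
This sign pattern matches Outer.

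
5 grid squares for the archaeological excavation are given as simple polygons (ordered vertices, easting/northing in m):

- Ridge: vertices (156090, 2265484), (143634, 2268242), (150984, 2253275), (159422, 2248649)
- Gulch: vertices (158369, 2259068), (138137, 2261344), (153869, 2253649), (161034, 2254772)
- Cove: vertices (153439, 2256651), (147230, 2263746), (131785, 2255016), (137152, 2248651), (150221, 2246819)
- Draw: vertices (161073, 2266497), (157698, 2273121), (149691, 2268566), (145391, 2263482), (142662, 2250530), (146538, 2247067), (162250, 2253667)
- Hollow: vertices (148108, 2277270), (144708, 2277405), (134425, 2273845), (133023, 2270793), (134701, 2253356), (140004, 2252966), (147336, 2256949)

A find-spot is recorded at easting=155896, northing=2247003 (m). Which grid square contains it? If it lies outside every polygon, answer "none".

none

Cast a ray rightward from (155896, 2247003). For each polygon, the edges (by vertex number in listed order) whose endpoints lie on opposite sides of northing = 2247003, where each meets that height, and whether that is right or left of the point:
Ridge: no edge straddles that height → 0 crossings.
Gulch: no edge straddles that height → 0 crossings.
Cove: 4–5 at easting≈148908.4 (left), 5–1 at easting≈150281.2 (left) → 0 crossings.
Draw: no edge straddles that height → 0 crossings.
Hollow: no edge straddles that height → 0 crossings.
All counts are even, so the point lies outside every listed polygon.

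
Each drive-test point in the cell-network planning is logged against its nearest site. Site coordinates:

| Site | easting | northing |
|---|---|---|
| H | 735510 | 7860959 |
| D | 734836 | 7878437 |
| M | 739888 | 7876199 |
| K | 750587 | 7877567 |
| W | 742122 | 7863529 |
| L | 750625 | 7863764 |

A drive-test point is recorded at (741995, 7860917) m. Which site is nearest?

W

Squared distances to each site:
H: 42056989.000; D: 358201681.000; M: 237978973.000; K: 351044964.000; W: 6838673.000; L: 82582309.000.
Minimum at W.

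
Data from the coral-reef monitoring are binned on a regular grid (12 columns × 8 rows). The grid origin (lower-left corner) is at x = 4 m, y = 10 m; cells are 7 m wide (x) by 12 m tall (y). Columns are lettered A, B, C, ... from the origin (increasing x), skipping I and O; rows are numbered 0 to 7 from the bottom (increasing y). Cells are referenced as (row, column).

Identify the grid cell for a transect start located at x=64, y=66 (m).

(4, J)

Column index: ⌊(64 − 4) / 7⌋ = ⌊8.571⌋ = 8 → column J
Row offset from origin: ⌊(66 − 10) / 12⌋ = ⌊4.667⌋ = 4 → row 4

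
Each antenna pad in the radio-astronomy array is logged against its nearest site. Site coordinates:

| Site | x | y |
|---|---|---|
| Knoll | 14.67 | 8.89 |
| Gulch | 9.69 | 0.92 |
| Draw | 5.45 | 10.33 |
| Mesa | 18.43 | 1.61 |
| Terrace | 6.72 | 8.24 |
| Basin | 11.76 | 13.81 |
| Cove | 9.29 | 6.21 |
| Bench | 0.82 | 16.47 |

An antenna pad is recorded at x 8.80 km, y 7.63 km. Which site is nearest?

Squared distances to each site:
Knoll: 36.044; Gulch: 45.816; Draw: 18.513; Mesa: 128.977; Terrace: 4.699; Basin: 46.954; Cove: 2.256; Bench: 141.826.
Minimum at Cove.

Cove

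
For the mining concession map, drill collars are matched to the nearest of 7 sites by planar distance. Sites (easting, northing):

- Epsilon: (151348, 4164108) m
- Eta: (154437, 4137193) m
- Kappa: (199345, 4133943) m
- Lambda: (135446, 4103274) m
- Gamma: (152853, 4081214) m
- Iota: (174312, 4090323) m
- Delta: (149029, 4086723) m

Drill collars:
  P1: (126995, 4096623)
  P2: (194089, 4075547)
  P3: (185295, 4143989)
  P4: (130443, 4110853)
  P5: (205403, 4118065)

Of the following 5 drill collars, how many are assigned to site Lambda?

P1 → Lambda
P2 → Iota
P3 → Kappa
P4 → Lambda
P5 → Kappa
2 of the 5 go to Lambda.

2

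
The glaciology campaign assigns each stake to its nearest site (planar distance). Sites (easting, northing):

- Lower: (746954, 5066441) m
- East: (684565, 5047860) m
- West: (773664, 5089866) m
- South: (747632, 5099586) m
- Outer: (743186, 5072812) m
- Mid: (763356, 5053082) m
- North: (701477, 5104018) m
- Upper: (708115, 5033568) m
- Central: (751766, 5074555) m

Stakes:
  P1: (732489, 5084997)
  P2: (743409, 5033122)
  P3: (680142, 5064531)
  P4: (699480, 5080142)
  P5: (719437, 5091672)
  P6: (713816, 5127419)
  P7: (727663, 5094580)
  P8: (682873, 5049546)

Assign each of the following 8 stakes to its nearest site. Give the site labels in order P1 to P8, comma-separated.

Outer, Mid, East, North, North, North, South, East

P1 → Outer (d²=262900034.00)
P2 → Mid (d²=796284409.00)
P3 → East (d²=297485170.00)
P4 → North (d²=574051385.00)
P5 → North (d²=474985316.00)
P6 → North (d²=699857722.00)
P7 → South (d²=423820997.00)
P8 → East (d²=5705460.00)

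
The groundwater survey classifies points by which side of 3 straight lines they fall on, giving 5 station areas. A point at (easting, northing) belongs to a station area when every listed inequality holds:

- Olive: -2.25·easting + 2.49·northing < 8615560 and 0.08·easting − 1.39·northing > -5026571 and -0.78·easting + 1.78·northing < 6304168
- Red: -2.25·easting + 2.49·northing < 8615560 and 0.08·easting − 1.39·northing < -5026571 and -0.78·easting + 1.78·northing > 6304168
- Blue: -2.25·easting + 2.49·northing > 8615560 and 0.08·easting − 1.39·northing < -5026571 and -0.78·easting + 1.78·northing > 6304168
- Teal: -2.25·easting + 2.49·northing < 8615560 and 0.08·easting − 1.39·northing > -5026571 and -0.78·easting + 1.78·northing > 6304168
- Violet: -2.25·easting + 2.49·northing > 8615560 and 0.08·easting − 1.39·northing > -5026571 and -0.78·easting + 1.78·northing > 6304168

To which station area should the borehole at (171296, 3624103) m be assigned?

Violet

-2.25·171296 + 2.49·3624103 = 8638600.470, which is > 8615560
0.08·171296 − 1.39·3624103 = -5023799.490, which is > -5026571
-0.78·171296 + 1.78·3624103 = 6317292.460, which is > 6304168
This sign pattern matches Violet.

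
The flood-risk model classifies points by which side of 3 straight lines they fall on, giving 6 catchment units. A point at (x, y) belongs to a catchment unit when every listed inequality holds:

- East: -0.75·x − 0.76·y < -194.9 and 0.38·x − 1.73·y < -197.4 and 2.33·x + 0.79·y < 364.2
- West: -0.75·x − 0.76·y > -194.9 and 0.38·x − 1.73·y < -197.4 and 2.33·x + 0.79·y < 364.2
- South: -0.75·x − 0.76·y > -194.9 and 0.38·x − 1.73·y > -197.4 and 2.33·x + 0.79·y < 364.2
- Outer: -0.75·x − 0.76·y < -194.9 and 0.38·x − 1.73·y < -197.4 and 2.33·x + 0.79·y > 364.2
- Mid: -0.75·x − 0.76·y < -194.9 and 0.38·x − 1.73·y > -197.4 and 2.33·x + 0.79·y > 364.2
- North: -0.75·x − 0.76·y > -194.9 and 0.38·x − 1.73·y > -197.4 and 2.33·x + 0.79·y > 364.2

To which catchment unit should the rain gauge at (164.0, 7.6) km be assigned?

North

-0.75·164.0 − 0.76·7.6 = -128.776, which is > -194.9
0.38·164.0 − 1.73·7.6 = 49.172, which is > -197.4
2.33·164.0 + 0.79·7.6 = 388.124, which is > 364.2
This sign pattern matches North.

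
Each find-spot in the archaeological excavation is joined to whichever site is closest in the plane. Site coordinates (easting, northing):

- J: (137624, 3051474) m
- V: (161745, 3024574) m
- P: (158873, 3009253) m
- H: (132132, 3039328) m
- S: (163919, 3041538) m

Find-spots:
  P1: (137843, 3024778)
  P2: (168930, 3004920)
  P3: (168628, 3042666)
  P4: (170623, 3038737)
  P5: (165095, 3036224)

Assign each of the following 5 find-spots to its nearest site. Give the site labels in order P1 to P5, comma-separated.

P1 → H (d²=244318021.00)
P2 → P (d²=119918138.00)
P3 → S (d²=23447065.00)
P4 → S (d²=52789217.00)
P5 → S (d²=29621572.00)

H, P, S, S, S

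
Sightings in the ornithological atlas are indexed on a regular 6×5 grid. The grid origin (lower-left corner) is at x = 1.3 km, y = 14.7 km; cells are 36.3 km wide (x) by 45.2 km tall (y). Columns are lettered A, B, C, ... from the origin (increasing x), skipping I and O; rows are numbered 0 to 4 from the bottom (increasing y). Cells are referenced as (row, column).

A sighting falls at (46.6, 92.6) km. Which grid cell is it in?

(1, B)

Column index: ⌊(46.6 − 1.3) / 36.3⌋ = ⌊1.248⌋ = 1 → column B
Row offset from origin: ⌊(92.6 − 14.7) / 45.2⌋ = ⌊1.723⌋ = 1 → row 1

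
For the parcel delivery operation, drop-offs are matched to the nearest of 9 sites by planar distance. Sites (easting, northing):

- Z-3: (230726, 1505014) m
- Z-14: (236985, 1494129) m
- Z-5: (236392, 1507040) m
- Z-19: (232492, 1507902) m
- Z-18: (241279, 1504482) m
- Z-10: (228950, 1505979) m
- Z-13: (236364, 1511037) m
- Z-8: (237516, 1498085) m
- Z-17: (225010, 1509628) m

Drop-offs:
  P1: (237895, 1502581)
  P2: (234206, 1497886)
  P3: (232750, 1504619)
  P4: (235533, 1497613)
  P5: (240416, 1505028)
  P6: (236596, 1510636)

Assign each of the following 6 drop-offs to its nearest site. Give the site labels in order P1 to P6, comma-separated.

Z-18, Z-8, Z-3, Z-8, Z-18, Z-13

P1 → Z-18 (d²=15065257.00)
P2 → Z-8 (d²=10995701.00)
P3 → Z-3 (d²=4252601.00)
P4 → Z-8 (d²=4155073.00)
P5 → Z-18 (d²=1042885.00)
P6 → Z-13 (d²=214625.00)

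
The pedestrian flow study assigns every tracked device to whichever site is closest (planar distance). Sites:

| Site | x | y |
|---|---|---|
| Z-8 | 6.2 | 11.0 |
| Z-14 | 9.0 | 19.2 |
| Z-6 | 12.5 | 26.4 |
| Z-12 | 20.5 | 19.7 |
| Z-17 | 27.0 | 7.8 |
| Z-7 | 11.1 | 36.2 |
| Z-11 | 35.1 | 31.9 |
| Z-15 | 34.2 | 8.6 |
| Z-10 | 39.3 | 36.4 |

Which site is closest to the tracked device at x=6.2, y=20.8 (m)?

Squared distances to each site:
Z-8: 96.040; Z-14: 10.400; Z-6: 71.050; Z-12: 205.700; Z-17: 601.640; Z-7: 261.170; Z-11: 958.420; Z-15: 932.840; Z-10: 1338.970.
Minimum at Z-14.

Z-14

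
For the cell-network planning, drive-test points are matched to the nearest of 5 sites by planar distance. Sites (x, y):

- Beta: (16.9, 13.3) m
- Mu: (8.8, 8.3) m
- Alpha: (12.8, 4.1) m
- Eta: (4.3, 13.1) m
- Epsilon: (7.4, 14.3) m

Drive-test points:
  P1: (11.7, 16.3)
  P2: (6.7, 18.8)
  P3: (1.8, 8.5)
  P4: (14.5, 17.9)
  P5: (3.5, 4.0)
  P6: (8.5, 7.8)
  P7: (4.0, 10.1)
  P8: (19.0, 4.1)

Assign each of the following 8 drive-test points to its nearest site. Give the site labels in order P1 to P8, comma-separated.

Epsilon, Epsilon, Eta, Beta, Mu, Mu, Eta, Alpha

P1 → Epsilon (d²=22.49)
P2 → Epsilon (d²=20.74)
P3 → Eta (d²=27.41)
P4 → Beta (d²=26.92)
P5 → Mu (d²=46.58)
P6 → Mu (d²=0.34)
P7 → Eta (d²=9.09)
P8 → Alpha (d²=38.44)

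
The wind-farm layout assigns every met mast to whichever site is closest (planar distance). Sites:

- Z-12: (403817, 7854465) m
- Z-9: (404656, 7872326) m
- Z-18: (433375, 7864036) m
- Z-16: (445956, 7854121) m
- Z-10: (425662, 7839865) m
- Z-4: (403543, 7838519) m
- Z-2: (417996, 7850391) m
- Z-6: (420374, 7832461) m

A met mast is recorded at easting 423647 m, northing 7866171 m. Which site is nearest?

Z-18

Squared distances to each site:
Z-12: 530259336.000; Z-9: 398542106.000; Z-18: 99192209.000; Z-16: 642893981.000; Z-10: 696065861.000; Z-4: 1168803920.000; Z-2: 280942201.000; Z-6: 1147076629.000.
Minimum at Z-18.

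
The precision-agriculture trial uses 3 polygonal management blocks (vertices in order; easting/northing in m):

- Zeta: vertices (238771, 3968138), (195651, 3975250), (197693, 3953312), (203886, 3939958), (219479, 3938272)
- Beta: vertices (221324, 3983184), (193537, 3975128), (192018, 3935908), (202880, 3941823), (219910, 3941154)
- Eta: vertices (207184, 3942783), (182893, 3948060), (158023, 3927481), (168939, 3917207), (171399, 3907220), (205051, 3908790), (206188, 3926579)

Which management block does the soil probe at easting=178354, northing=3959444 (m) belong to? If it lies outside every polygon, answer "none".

Cast a ray rightward from (178354, 3959444). For each polygon, the edges (by vertex number in listed order) whose endpoints lie on opposite sides of northing = 3959444, where each meets that height, and whether that is right or left of the point:
Zeta: 2–3 at easting≈197122.2 (right), 5–1 at easting≈233155.1 (right) → 2 crossings.
Beta: 2–3 at easting≈192929.6 (right), 5–1 at easting≈220525.3 (right) → 2 crossings.
Eta: no edge straddles that height → 0 crossings.
All counts are even, so the point lies outside every listed polygon.

none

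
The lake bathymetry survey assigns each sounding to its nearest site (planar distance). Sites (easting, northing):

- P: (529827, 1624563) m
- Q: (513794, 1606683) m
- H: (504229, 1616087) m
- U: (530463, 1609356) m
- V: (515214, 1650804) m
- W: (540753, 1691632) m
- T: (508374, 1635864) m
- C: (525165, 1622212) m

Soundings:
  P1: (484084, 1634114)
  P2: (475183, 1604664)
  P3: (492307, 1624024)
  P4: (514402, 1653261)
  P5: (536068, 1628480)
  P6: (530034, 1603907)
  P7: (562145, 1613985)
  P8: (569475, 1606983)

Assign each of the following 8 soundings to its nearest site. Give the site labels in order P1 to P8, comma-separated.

P1 → T (d²=593066600.00)
P2 → H (d²=974155045.00)
P3 → H (d²=205130053.00)
P4 → V (d²=6696193.00)
P5 → P (d²=54292970.00)
P6 → U (d²=29875642.00)
P7 → U (d²=1025176765.00)
P8 → U (d²=1527567273.00)

T, H, H, V, P, U, U, U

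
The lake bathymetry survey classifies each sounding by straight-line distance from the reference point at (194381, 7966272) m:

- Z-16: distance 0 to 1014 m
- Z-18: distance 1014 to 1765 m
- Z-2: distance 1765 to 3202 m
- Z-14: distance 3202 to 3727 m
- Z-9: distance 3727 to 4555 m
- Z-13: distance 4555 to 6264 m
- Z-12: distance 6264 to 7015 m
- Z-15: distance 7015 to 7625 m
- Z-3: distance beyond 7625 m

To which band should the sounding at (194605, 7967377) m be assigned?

Distance = √((194605−194381)² + (7967377−7966272)²) = √(50176.000 + 1221025.000) = 1127.475 m.
1014 ≤ 1127.475 < 1765 → Z-18.

Z-18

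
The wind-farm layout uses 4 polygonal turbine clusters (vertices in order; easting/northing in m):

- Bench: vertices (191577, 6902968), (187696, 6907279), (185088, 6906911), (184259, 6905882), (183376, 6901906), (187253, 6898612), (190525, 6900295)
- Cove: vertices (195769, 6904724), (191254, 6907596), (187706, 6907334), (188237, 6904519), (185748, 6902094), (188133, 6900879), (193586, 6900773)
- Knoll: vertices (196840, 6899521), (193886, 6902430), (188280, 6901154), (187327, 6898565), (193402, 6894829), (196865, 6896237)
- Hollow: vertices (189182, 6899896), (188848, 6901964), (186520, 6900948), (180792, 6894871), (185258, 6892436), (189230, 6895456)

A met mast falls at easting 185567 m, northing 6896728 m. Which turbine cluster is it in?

Cast a ray rightward from (185567, 6896728). For each polygon, the edges (by vertex number in listed order) whose endpoints lie on opposite sides of northing = 6896728, where each meets that height, and whether that is right or left of the point:
Bench: no edge straddles that height → 0 crossings.
Cove: no edge straddles that height → 0 crossings.
Knoll: 4–5 at easting≈190314.1 (right), 6–1 at easting≈196861.3 (right) → 2 crossings.
Hollow: 3–4 at easting≈182542.4 (left), 6–1 at easting≈189216.2 (right) → 1 crossing.
Only Hollow has an odd count, so the point is inside Hollow.

Hollow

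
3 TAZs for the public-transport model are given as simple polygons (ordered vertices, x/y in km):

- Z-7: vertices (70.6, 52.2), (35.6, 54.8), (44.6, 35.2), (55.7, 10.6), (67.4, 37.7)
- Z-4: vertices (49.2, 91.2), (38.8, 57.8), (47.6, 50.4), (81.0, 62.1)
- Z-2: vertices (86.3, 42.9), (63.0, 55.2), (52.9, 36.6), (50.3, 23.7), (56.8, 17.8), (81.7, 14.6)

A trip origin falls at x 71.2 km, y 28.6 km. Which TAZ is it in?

Cast a ray rightward from (71.2, 28.6). For each polygon, the edges (by vertex number in listed order) whose endpoints lie on opposite sides of y = 28.6, where each meets that height, and whether that is right or left of the point:
Z-7: 3–4 at x≈47.58 (left), 4–5 at x≈63.47 (left) → 0 crossings.
Z-4: no edge straddles that height → 0 crossings.
Z-2: 3–4 at x≈51.29 (left), 6–1 at x≈83.98 (right) → 1 crossing.
Only Z-2 has an odd count, so the point is inside Z-2.

Z-2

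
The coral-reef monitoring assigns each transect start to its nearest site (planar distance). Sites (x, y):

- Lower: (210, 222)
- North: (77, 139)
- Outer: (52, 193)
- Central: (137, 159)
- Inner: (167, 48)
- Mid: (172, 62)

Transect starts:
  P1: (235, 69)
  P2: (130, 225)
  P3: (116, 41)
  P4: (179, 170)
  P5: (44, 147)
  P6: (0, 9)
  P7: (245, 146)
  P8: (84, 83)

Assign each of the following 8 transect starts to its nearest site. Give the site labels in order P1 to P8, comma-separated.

Mid, Central, Inner, Central, North, North, Lower, North

P1 → Mid (d²=4018.00)
P2 → Central (d²=4405.00)
P3 → Inner (d²=2650.00)
P4 → Central (d²=1885.00)
P5 → North (d²=1153.00)
P6 → North (d²=22829.00)
P7 → Lower (d²=7001.00)
P8 → North (d²=3185.00)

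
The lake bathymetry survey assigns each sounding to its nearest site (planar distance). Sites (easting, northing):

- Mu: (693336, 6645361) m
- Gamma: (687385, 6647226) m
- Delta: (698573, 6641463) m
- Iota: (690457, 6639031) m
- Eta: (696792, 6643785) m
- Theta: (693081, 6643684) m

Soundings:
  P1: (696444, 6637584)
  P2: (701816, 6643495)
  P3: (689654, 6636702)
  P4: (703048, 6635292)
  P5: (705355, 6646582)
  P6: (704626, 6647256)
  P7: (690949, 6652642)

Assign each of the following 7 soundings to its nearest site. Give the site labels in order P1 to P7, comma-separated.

Delta, Delta, Iota, Delta, Delta, Delta, Gamma

P1 → Delta (d²=19579282.00)
P2 → Delta (d²=14646073.00)
P3 → Iota (d²=6069050.00)
P4 → Delta (d²=58106866.00)
P5 → Delta (d²=72199685.00)
P6 → Delta (d²=70197658.00)
P7 → Gamma (d²=42035152.00)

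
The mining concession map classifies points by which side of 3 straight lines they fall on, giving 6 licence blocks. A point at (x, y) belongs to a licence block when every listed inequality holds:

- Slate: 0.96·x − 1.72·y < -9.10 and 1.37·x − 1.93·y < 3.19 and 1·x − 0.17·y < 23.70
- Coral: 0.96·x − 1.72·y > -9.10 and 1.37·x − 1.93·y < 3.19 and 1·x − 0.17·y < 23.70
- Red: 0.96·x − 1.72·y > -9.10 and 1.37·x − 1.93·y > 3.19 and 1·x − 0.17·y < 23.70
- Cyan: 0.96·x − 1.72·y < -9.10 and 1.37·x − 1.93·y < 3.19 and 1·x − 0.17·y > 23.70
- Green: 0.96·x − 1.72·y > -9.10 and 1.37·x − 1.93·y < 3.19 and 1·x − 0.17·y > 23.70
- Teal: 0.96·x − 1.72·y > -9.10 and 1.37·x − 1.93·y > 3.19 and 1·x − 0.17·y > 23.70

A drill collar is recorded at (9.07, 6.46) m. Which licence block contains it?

Coral

0.96·9.07 − 1.72·6.46 = -2.404, which is > -9.10
1.37·9.07 − 1.93·6.46 = -0.042, which is < 3.19
1·9.07 − 0.17·6.46 = 7.972, which is < 23.70
This sign pattern matches Coral.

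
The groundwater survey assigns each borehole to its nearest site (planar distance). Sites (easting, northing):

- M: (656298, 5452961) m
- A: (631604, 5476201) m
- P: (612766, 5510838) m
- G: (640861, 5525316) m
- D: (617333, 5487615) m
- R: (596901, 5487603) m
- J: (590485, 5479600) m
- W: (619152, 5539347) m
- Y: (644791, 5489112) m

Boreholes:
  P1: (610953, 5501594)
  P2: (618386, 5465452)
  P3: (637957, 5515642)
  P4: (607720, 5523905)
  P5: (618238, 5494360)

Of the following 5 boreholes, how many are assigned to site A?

1

P1 → P
P2 → A
P3 → G
P4 → P
P5 → D
1 of the 5 goes to A.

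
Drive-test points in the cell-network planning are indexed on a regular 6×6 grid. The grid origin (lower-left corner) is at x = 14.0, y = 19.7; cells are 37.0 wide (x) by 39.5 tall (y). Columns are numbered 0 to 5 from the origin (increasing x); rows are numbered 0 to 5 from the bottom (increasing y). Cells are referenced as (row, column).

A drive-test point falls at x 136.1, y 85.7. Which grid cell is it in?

(1, 3)

Column index: ⌊(136.1 − 14.0) / 37.0⌋ = ⌊3.300⌋ = 3
Row offset from origin: ⌊(85.7 − 19.7) / 39.5⌋ = ⌊1.671⌋ = 1 → row 1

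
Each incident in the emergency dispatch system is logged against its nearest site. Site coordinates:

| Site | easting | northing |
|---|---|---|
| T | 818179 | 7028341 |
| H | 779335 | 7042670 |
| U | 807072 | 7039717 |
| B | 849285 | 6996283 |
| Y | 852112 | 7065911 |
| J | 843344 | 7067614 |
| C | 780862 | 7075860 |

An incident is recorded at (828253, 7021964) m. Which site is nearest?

T

Squared distances to each site:
T: 142151605.000; H: 2821709160.000; U: 763803770.000; B: 1101858785.000; Y: 2500590690.000; J: 2311660781.000; C: 5150685697.000.
Minimum at T.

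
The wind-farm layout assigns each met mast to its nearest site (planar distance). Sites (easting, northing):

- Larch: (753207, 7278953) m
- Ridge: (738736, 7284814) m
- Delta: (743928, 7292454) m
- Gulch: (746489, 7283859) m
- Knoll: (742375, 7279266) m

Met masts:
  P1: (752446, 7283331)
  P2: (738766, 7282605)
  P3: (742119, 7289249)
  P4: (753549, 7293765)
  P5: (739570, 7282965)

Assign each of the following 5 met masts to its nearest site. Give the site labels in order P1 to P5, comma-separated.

P1 → Larch (d²=19746005.00)
P2 → Ridge (d²=4880581.00)
P3 → Delta (d²=13544506.00)
P4 → Delta (d²=94282362.00)
P5 → Ridge (d²=4114357.00)

Larch, Ridge, Delta, Delta, Ridge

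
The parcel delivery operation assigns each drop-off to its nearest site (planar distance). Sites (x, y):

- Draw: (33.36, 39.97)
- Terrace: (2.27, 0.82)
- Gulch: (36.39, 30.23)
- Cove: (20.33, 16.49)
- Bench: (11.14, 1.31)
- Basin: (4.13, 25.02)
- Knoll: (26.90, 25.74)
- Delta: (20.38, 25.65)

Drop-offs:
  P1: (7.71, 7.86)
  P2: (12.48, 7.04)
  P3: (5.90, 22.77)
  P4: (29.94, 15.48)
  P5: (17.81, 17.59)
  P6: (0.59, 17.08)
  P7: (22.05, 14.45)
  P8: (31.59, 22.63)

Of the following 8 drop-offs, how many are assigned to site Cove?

P1 → Bench
P2 → Bench
P3 → Basin
P4 → Cove
P5 → Cove
P6 → Basin
P7 → Cove
P8 → Knoll
3 of the 8 go to Cove.

3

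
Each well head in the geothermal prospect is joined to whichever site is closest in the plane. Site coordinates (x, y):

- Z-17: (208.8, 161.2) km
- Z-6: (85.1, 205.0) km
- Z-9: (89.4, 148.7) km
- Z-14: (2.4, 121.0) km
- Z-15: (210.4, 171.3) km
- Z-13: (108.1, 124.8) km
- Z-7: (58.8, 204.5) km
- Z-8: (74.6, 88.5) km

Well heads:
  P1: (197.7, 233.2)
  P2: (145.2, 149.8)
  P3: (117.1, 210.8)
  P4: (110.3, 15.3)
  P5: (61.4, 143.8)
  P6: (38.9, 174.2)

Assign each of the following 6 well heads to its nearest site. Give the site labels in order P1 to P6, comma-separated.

P1 → Z-15 (d²=3992.90)
P2 → Z-13 (d²=2001.41)
P3 → Z-6 (d²=1057.64)
P4 → Z-8 (d²=6632.73)
P5 → Z-9 (d²=808.01)
P6 → Z-7 (d²=1314.10)

Z-15, Z-13, Z-6, Z-8, Z-9, Z-7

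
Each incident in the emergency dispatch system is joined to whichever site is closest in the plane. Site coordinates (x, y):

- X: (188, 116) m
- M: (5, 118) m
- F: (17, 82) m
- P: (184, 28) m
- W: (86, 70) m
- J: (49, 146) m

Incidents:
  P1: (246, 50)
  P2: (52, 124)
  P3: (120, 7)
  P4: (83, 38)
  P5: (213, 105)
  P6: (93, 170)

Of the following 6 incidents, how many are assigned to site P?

P1 → P
P2 → J
P3 → P
P4 → W
P5 → X
P6 → J
2 of the 6 go to P.

2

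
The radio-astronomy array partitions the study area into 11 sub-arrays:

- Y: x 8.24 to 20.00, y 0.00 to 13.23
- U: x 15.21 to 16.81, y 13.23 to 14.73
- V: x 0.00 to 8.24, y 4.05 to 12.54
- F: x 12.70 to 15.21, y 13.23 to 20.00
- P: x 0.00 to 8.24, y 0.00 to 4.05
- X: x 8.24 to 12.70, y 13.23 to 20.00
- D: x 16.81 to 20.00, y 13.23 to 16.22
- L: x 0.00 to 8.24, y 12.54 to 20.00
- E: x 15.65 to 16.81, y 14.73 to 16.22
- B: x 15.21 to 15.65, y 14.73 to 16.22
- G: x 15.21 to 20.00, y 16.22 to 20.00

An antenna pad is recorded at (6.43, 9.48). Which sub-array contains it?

V

The point has x = 6.43 and y = 9.48.
Only V satisfies 0.00 ≤ x ≤ 8.24 and 4.05 ≤ y ≤ 12.54.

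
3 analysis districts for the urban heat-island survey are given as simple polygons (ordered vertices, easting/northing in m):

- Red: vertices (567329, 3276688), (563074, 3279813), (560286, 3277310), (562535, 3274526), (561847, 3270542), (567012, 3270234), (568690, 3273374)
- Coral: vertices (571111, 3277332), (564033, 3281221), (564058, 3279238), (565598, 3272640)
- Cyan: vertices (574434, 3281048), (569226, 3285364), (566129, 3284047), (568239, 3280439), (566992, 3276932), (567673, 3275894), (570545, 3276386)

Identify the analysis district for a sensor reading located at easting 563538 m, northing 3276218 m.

Red

Cast a ray rightward from (563538, 3276218). For each polygon, the edges (by vertex number in listed order) whose endpoints lie on opposite sides of northing = 3276218, where each meets that height, and whether that is right or left of the point:
Red: 3–4 at easting≈561168.2 (left), 7–1 at easting≈567522.0 (right) → 1 crossing.
Coral: 3–4 at easting≈564762.9 (right), 4–1 at easting≈569802.1 (right) → 2 crossings.
Cyan: 5–6 at easting≈567460.4 (right), 6–7 at easting≈569564.3 (right) → 2 crossings.
Only Red has an odd count, so the point is inside Red.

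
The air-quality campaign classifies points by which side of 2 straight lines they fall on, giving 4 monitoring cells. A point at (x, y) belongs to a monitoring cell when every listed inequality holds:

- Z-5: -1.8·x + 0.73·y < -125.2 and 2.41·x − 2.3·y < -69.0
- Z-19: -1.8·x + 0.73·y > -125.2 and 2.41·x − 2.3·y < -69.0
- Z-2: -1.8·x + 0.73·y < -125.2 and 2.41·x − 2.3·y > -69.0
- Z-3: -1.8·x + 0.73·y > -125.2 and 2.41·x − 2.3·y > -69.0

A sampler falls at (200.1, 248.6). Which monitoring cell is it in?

-1.8·200.1 + 0.73·248.6 = -178.702, which is < -125.2
2.41·200.1 − 2.3·248.6 = -89.539, which is < -69.0
This sign pattern matches Z-5.

Z-5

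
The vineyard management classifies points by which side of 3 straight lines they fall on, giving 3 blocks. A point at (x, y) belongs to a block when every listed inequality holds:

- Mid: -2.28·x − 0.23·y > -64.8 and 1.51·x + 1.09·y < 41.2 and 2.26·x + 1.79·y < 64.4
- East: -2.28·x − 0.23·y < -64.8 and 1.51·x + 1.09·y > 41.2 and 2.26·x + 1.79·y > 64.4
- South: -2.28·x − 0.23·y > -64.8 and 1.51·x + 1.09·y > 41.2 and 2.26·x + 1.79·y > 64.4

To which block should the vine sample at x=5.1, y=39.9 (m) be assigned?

South

-2.28·5.1 − 0.23·39.9 = -20.805, which is > -64.8
1.51·5.1 + 1.09·39.9 = 51.192, which is > 41.2
2.26·5.1 + 1.79·39.9 = 82.947, which is > 64.4
This sign pattern matches South.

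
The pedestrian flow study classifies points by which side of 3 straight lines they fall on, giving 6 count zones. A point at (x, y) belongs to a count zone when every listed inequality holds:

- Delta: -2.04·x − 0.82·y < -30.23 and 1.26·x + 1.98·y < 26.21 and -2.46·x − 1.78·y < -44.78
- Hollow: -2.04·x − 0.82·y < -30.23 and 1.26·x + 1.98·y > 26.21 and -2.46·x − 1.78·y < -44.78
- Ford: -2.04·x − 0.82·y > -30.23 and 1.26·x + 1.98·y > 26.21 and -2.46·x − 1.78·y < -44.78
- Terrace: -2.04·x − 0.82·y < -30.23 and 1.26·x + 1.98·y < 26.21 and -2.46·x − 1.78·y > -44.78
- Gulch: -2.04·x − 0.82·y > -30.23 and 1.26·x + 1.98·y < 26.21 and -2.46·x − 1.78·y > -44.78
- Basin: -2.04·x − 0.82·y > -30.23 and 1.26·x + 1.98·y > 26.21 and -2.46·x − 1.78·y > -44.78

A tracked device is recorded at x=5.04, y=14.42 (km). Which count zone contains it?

-2.04·5.04 − 0.82·14.42 = -22.106, which is > -30.23
1.26·5.04 + 1.98·14.42 = 34.902, which is > 26.21
-2.46·5.04 − 1.78·14.42 = -38.066, which is > -44.78
This sign pattern matches Basin.

Basin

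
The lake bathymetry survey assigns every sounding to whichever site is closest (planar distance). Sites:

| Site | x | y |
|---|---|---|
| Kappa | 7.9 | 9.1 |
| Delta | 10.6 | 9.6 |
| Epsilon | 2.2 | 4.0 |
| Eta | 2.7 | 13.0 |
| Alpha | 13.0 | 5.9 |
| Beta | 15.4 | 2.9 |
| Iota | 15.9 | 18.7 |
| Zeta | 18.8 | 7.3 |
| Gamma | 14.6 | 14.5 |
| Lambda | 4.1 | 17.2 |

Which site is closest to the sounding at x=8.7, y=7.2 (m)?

Kappa

Squared distances to each site:
Kappa: 4.250; Delta: 9.370; Epsilon: 52.490; Eta: 69.640; Alpha: 20.180; Beta: 63.380; Iota: 184.090; Zeta: 102.020; Gamma: 88.100; Lambda: 121.160.
Minimum at Kappa.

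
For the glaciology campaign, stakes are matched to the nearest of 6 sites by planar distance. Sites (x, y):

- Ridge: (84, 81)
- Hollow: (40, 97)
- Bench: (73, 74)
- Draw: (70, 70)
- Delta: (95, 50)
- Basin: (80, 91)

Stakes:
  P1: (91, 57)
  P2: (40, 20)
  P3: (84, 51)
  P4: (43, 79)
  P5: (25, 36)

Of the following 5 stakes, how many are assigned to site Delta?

P1 → Delta
P2 → Draw
P3 → Delta
P4 → Hollow
P5 → Draw
2 of the 5 go to Delta.

2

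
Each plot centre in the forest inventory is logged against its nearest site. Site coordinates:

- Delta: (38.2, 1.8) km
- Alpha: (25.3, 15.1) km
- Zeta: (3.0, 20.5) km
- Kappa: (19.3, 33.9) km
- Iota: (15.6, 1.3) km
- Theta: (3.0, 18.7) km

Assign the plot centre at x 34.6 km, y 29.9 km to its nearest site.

Squared distances to each site:
Delta: 802.570; Alpha: 305.530; Zeta: 1086.920; Kappa: 250.090; Iota: 1178.960; Theta: 1124.000.
Minimum at Kappa.

Kappa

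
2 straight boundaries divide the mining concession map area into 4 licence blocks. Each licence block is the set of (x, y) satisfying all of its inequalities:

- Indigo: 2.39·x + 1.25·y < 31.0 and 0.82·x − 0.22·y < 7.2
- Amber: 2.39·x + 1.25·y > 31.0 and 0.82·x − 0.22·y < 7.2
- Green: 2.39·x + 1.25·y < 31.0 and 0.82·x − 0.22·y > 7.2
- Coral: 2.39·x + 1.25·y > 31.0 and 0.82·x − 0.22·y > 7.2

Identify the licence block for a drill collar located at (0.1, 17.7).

2.39·0.1 + 1.25·17.7 = 22.364, which is < 31.0
0.82·0.1 − 0.22·17.7 = -3.812, which is < 7.2
This sign pattern matches Indigo.

Indigo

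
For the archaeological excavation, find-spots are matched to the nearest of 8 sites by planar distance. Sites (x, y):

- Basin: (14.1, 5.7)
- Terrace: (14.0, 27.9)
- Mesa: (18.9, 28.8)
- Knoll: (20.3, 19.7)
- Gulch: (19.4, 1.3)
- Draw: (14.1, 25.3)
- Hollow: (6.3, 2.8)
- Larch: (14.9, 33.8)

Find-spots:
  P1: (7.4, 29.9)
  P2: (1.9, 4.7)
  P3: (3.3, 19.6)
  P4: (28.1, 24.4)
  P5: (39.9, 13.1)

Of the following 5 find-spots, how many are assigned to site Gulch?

0

P1 → Terrace
P2 → Hollow
P3 → Draw
P4 → Knoll
P5 → Knoll
0 of the 5 go to Gulch.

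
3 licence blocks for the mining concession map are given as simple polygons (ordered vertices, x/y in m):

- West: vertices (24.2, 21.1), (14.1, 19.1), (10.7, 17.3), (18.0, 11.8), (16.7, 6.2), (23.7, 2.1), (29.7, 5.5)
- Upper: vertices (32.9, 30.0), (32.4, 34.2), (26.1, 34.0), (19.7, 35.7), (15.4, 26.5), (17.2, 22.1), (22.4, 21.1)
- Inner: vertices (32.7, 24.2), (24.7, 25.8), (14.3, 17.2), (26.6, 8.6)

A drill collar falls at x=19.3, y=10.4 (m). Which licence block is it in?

West

Cast a ray rightward from (19.3, 10.4). For each polygon, the edges (by vertex number in listed order) whose endpoints lie on opposite sides of y = 10.4, where each meets that height, and whether that is right or left of the point:
West: 4–5 at x≈17.68 (left), 7–1 at x≈27.97 (right) → 1 crossing.
Upper: no edge straddles that height → 0 crossings.
Inner: 3–4 at x≈24.03 (right), 4–1 at x≈27.30 (right) → 2 crossings.
Only West has an odd count, so the point is inside West.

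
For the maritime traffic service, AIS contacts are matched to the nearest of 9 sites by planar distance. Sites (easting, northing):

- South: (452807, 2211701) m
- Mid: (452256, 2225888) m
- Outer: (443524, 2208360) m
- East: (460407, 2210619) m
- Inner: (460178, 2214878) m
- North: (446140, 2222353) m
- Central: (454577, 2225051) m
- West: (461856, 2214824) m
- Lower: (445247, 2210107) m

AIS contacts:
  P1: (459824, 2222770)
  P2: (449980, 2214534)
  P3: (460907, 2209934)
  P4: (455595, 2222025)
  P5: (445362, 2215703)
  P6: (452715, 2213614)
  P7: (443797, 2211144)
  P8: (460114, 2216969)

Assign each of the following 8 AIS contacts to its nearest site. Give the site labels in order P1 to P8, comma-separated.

Central, South, East, Central, Lower, South, Lower, Inner

P1 → Central (d²=32733970.00)
P2 → South (d²=16017818.00)
P3 → East (d²=719225.00)
P4 → Central (d²=10193000.00)
P5 → Lower (d²=31328441.00)
P6 → South (d²=3668033.00)
P7 → Lower (d²=3177869.00)
P8 → Inner (d²=4376377.00)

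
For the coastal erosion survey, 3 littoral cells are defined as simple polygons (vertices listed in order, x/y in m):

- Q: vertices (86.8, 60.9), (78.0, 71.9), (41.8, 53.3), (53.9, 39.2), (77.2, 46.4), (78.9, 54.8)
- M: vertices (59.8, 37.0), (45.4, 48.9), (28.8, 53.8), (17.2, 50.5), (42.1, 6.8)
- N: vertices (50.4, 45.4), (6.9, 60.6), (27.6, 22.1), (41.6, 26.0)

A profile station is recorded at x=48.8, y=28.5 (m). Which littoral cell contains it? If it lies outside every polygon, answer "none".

Cast a ray rightward from (48.8, 28.5). For each polygon, the edges (by vertex number in listed order) whose endpoints lie on opposite sides of y = 28.5, where each meets that height, and whether that is right or left of the point:
Q: no edge straddles that height → 0 crossings.
M: 4–5 at x≈29.74 (left), 5–1 at x≈54.82 (right) → 1 crossing.
N: 2–3 at x≈24.16 (left), 4–1 at x≈42.73 (left) → 0 crossings.
Only M has an odd count, so the point is inside M.

M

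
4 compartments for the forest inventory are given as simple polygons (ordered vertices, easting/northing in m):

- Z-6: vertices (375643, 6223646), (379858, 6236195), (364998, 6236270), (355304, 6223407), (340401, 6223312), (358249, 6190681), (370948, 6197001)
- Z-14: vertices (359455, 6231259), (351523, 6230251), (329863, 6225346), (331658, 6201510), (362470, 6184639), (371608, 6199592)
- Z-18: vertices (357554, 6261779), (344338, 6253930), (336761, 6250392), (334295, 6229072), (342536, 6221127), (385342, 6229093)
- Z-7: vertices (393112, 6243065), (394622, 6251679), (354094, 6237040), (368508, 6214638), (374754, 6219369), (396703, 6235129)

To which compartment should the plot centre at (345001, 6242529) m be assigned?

Z-18

Cast a ray rightward from (345001, 6242529). For each polygon, the edges (by vertex number in listed order) whose endpoints lie on opposite sides of northing = 6242529, where each meets that height, and whether that is right or left of the point:
Z-6: no edge straddles that height → 0 crossings.
Z-14: no edge straddles that height → 0 crossings.
Z-18: 3–4 at easting≈335851.5 (left), 6–1 at easting≈373919.4 (right) → 1 crossing.
Z-7: 2–3 at easting≈369290.3 (right), 6–1 at easting≈393354.5 (right) → 2 crossings.
Only Z-18 has an odd count, so the point is inside Z-18.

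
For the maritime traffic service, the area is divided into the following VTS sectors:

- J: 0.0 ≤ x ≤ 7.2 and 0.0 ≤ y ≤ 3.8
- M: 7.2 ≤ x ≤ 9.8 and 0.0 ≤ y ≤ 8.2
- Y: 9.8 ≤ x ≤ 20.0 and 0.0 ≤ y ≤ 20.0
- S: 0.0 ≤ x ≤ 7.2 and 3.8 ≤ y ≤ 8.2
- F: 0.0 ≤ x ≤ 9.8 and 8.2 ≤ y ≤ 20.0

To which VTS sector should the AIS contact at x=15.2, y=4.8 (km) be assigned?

Y

The point has x = 15.2 and y = 4.8.
Only Y satisfies 9.8 ≤ x ≤ 20.0 and 0.0 ≤ y ≤ 20.0.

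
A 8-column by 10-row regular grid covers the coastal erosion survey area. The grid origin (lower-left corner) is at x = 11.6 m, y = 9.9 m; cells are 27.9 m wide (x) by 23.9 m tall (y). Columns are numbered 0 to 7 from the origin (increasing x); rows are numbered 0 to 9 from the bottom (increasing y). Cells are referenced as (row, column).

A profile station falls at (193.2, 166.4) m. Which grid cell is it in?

Column index: ⌊(193.2 − 11.6) / 27.9⌋ = ⌊6.509⌋ = 6
Row offset from origin: ⌊(166.4 − 9.9) / 23.9⌋ = ⌊6.548⌋ = 6 → row 6

(6, 6)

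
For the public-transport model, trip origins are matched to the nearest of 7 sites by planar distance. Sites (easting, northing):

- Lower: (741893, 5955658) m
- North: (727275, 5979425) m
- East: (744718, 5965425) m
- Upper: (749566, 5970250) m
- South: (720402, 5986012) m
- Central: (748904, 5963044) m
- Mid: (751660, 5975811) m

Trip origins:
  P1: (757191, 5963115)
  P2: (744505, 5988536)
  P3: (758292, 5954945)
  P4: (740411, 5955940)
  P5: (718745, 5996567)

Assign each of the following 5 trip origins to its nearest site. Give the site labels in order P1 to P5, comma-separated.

P1 → Central (d²=68679410.00)
P2 → Mid (d²=213119650.00)
P3 → Central (d²=153728345.00)
P4 → Lower (d²=2275848.00)
P5 → South (d²=114153674.00)

Central, Mid, Central, Lower, South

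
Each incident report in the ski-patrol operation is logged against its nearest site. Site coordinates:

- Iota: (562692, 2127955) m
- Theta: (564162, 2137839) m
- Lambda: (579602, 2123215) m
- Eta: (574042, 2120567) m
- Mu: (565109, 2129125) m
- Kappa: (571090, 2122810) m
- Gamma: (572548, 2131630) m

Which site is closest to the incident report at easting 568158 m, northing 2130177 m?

Mu

Squared distances to each site:
Iota: 34814440.000; Theta: 74674260.000; Lambda: 179434580.000; Eta: 126973556.000; Mu: 10403105.000; Kappa: 62869313.000; Gamma: 21383309.000.
Minimum at Mu.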